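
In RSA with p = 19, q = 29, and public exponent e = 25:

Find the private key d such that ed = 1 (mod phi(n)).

Step 1: n = 19 * 29 = 551.
Step 2: phi(n) = 18 * 28 = 504.
Step 3: Find d such that 25 * d = 1 (mod 504).
Step 4: d = 25^(-1) mod 504 = 121.
Verification: 25 * 121 = 3025 = 6 * 504 + 1.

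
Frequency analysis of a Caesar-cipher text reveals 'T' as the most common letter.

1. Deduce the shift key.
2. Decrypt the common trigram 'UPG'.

Step 1: In English, 'E' is the most frequent letter (12.7%).
Step 2: The most frequent ciphertext letter is 'T' (position 19).
Step 3: Shift = (19 - 4) mod 26 = 15.
Step 4: Decrypt 'UPG' by shifting back 15:
  U -> F
  P -> A
  G -> R
Step 5: 'UPG' decrypts to 'FAR'.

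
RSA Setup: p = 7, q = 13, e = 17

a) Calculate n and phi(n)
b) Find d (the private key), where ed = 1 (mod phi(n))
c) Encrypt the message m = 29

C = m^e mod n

Step 1: n = 7 * 13 = 91.
Step 2: phi(n) = (7-1)(13-1) = 6 * 12 = 72.
Step 3: Find d = 17^(-1) mod 72 = 17.
  Verify: 17 * 17 = 289 = 1 (mod 72).
Step 4: C = 29^17 mod 91 = 22.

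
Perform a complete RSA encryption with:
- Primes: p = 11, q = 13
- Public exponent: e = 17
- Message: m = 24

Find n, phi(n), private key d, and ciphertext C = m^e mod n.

Step 1: n = 11 * 13 = 143.
Step 2: phi(n) = (11-1)(13-1) = 10 * 12 = 120.
Step 3: Find d = 17^(-1) mod 120 = 113.
  Verify: 17 * 113 = 1921 = 1 (mod 120).
Step 4: C = 24^17 mod 143 = 7.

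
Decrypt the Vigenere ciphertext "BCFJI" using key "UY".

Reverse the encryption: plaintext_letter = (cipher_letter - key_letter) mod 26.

Step 1: Extend key: UYUYU
Step 2: Decrypt each letter (c - k) mod 26:
  B(1) - U(20) = (1-20) mod 26 = 7 = H
  C(2) - Y(24) = (2-24) mod 26 = 4 = E
  F(5) - U(20) = (5-20) mod 26 = 11 = L
  J(9) - Y(24) = (9-24) mod 26 = 11 = L
  I(8) - U(20) = (8-20) mod 26 = 14 = O
Plaintext: HELLO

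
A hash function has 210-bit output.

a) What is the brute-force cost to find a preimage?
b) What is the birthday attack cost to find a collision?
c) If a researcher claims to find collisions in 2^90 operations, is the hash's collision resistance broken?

Step 1: Preimage resistance requires brute-force of 2^210 operations.
Step 2: Collision resistance (birthday bound) = 2^(210/2) = 2^105.
Step 3: The claimed attack costs 2^90 operations.
Step 4: Since 2^90 < 2^105, the claimed attack beats the generic birthday bound, so collision resistance is broken.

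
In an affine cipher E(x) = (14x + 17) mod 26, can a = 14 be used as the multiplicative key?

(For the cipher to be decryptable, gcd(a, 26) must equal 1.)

Step 1: Compute gcd(14, 26).
Step 2: gcd(14, 26) = 2.
Since gcd = 2 != 1, 14 shares a common factor with 26, so it cannot be used.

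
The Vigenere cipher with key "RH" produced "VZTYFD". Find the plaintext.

Step 1: Extend key: RHRHRH
Step 2: Decrypt each letter (c - k) mod 26:
  V(21) - R(17) = (21-17) mod 26 = 4 = E
  Z(25) - H(7) = (25-7) mod 26 = 18 = S
  T(19) - R(17) = (19-17) mod 26 = 2 = C
  Y(24) - H(7) = (24-7) mod 26 = 17 = R
  F(5) - R(17) = (5-17) mod 26 = 14 = O
  D(3) - H(7) = (3-7) mod 26 = 22 = W
Plaintext: ESCROW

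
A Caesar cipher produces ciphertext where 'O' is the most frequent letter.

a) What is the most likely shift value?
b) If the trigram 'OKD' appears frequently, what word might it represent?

Step 1: In English, 'E' is the most frequent letter (12.7%).
Step 2: The most frequent ciphertext letter is 'O' (position 14).
Step 3: Shift = (14 - 4) mod 26 = 10.
Step 4: Decrypt 'OKD' by shifting back 10:
  O -> E
  K -> A
  D -> T
Step 5: 'OKD' decrypts to 'EAT'.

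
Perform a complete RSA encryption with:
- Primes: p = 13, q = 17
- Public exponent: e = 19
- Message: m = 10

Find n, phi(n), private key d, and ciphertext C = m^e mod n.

Step 1: n = 13 * 17 = 221.
Step 2: phi(n) = (13-1)(17-1) = 12 * 16 = 192.
Step 3: Find d = 19^(-1) mod 192 = 91.
  Verify: 19 * 91 = 1729 = 1 (mod 192).
Step 4: C = 10^19 mod 221 = 218.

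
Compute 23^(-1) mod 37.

Step 1: We need x such that 23 * x = 1 (mod 37).
Step 2: Using the extended Euclidean algorithm or trial:
  23 * 29 = 667 = 18 * 37 + 1.
Step 3: Since 667 mod 37 = 1, the inverse is x = 29.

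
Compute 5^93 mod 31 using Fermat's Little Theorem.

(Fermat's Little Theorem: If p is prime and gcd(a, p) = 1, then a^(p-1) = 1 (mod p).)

Step 1: Since 31 is prime, by Fermat's Little Theorem: 5^30 = 1 (mod 31).
Step 2: Reduce exponent: 93 mod 30 = 3.
Step 3: So 5^93 = 5^3 (mod 31).
Step 4: 5^3 mod 31 = 1.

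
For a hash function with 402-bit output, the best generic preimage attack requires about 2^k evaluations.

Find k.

Step 1: The hash has a 402-bit output.
Step 2: Preimage resistance means: given a digest h(x), it should be infeasible to find any input that hashes to it.
With a 402-bit output there are 2^402 possible digests, so a generic brute-force preimage search costs about 2^402 evaluations.
Step 3: Security level = 402 bits.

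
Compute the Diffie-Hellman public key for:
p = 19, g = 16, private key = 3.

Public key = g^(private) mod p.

Step 1: A = g^a mod p = 16^3 mod 19.
  16^1 mod 19 = 16
  16^2 mod 19 = (16 * 16) mod 19 = 9
  16^3 mod 19 = (9 * 16) mod 19 = 11
Result: A = 11.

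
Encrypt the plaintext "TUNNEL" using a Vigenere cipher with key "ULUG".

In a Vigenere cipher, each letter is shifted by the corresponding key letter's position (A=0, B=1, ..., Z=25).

Step 1: Repeat key to match plaintext length:
  Plaintext: TUNNEL
  Key:       ULUGUL
Step 2: Encrypt each letter:
  T(19) + U(20) = (19+20) mod 26 = 13 = N
  U(20) + L(11) = (20+11) mod 26 = 5 = F
  N(13) + U(20) = (13+20) mod 26 = 7 = H
  N(13) + G(6) = (13+6) mod 26 = 19 = T
  E(4) + U(20) = (4+20) mod 26 = 24 = Y
  L(11) + L(11) = (11+11) mod 26 = 22 = W
Ciphertext: NFHTYW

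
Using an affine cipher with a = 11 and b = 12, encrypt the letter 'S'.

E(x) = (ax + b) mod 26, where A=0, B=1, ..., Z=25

Step 1: Convert 'S' to number: x = 18.
Step 2: E(18) = (11 * 18 + 12) mod 26 = 210 mod 26 = 2.
Step 3: Convert 2 back to letter: C.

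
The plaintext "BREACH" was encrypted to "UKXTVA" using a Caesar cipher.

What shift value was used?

Step 1: Compare first letters: B (position 1) -> U (position 20).
Step 2: Shift = (20 - 1) mod 26 = 19.
The shift value is 19.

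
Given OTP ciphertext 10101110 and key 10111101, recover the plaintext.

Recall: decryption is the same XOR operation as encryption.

Step 1: XOR ciphertext with key:
  Ciphertext: 10101110
  Key:        10111101
  XOR:        00010011
Step 2: Plaintext = 00010011 = 19 in decimal.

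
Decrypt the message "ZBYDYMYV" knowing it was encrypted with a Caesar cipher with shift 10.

Step 1: Reverse the shift by subtracting 10 from each letter position.
  Z (position 25) -> position (25-10) mod 26 = 15 -> P
  B (position 1) -> position (1-10) mod 26 = 17 -> R
  Y (position 24) -> position (24-10) mod 26 = 14 -> O
  D (position 3) -> position (3-10) mod 26 = 19 -> T
  Y (position 24) -> position (24-10) mod 26 = 14 -> O
  M (position 12) -> position (12-10) mod 26 = 2 -> C
  Y (position 24) -> position (24-10) mod 26 = 14 -> O
  V (position 21) -> position (21-10) mod 26 = 11 -> L
Decrypted message: PROTOCOL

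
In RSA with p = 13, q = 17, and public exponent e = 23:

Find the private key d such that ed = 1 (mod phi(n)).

Step 1: n = 13 * 17 = 221.
Step 2: phi(n) = 12 * 16 = 192.
Step 3: Find d such that 23 * d = 1 (mod 192).
Step 4: d = 23^(-1) mod 192 = 167.
Verification: 23 * 167 = 3841 = 20 * 192 + 1.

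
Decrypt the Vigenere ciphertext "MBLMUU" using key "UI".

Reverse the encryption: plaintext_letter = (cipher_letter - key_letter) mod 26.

Step 1: Extend key: UIUIUI
Step 2: Decrypt each letter (c - k) mod 26:
  M(12) - U(20) = (12-20) mod 26 = 18 = S
  B(1) - I(8) = (1-8) mod 26 = 19 = T
  L(11) - U(20) = (11-20) mod 26 = 17 = R
  M(12) - I(8) = (12-8) mod 26 = 4 = E
  U(20) - U(20) = (20-20) mod 26 = 0 = A
  U(20) - I(8) = (20-8) mod 26 = 12 = M
Plaintext: STREAM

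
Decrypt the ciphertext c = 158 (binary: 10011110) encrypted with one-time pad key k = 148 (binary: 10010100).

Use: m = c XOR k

Step 1: XOR ciphertext with key:
  Ciphertext: 10011110
  Key:        10010100
  XOR:        00001010
Step 2: Plaintext = 00001010 = 10 in decimal.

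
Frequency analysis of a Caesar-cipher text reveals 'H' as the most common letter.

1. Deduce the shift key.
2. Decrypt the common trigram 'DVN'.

Step 1: In English, 'E' is the most frequent letter (12.7%).
Step 2: The most frequent ciphertext letter is 'H' (position 7).
Step 3: Shift = (7 - 4) mod 26 = 3.
Step 4: Decrypt 'DVN' by shifting back 3:
  D -> A
  V -> S
  N -> K
Step 5: 'DVN' decrypts to 'ASK'.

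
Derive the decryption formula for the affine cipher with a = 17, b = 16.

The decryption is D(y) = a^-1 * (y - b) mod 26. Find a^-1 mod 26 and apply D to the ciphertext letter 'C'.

Step 1: Find a^-1, the modular inverse of 17 mod 26.
Step 2: We need 17 * a^-1 = 1 (mod 26).
Step 3: 17 * 23 = 391 = 15 * 26 + 1, so a^-1 = 23.
Step 4: D(y) = 23(y - 16) mod 26.
Step 5: Apply to 'C' (y = 2): D(2) = 23 * (2 - 16) mod 26 = 23 * -14 mod 26 = 16 -> 'Q'.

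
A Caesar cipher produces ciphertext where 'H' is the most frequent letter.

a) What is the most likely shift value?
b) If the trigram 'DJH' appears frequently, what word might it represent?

Step 1: In English, 'E' is the most frequent letter (12.7%).
Step 2: The most frequent ciphertext letter is 'H' (position 7).
Step 3: Shift = (7 - 4) mod 26 = 3.
Step 4: Decrypt 'DJH' by shifting back 3:
  D -> A
  J -> G
  H -> E
Step 5: 'DJH' decrypts to 'AGE'.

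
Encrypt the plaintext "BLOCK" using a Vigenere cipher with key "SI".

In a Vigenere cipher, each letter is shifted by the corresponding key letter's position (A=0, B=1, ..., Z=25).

Step 1: Repeat key to match plaintext length:
  Plaintext: BLOCK
  Key:       SISIS
Step 2: Encrypt each letter:
  B(1) + S(18) = (1+18) mod 26 = 19 = T
  L(11) + I(8) = (11+8) mod 26 = 19 = T
  O(14) + S(18) = (14+18) mod 26 = 6 = G
  C(2) + I(8) = (2+8) mod 26 = 10 = K
  K(10) + S(18) = (10+18) mod 26 = 2 = C
Ciphertext: TTGKC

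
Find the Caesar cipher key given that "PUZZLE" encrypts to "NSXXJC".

Step 1: Compare first letters: P (position 15) -> N (position 13).
Step 2: Shift = (13 - 15) mod 26 = 24.
The shift value is 24.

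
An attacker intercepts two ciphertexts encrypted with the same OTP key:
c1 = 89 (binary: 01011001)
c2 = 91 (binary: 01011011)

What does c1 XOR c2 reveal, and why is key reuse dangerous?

Step 1: c1 XOR c2 = (m1 XOR k) XOR (m2 XOR k).
Step 2: By XOR associativity/commutativity: = m1 XOR m2 XOR k XOR k = m1 XOR m2.
Step 3: 01011001 XOR 01011011 = 00000010 = 2.
Step 4: The key cancels out! An attacker learns m1 XOR m2 = 2, revealing the relationship between plaintexts.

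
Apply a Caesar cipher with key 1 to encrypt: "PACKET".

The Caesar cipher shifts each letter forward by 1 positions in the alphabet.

Step 1: For each letter, shift forward by 1 positions (mod 26).
  P (position 15) -> position (15+1) mod 26 = 16 -> Q
  A (position 0) -> position (0+1) mod 26 = 1 -> B
  C (position 2) -> position (2+1) mod 26 = 3 -> D
  K (position 10) -> position (10+1) mod 26 = 11 -> L
  E (position 4) -> position (4+1) mod 26 = 5 -> F
  T (position 19) -> position (19+1) mod 26 = 20 -> U
Result: QBDLFU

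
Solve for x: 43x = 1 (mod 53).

Step 1: We need x such that 43 * x = 1 (mod 53).
Step 2: Using the extended Euclidean algorithm or trial:
  43 * 37 = 1591 = 30 * 53 + 1.
Step 3: Since 1591 mod 53 = 1, the inverse is x = 37.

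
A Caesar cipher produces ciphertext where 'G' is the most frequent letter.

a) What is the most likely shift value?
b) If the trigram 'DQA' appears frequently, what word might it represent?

Step 1: In English, 'E' is the most frequent letter (12.7%).
Step 2: The most frequent ciphertext letter is 'G' (position 6).
Step 3: Shift = (6 - 4) mod 26 = 2.
Step 4: Decrypt 'DQA' by shifting back 2:
  D -> B
  Q -> O
  A -> Y
Step 5: 'DQA' decrypts to 'BOY'.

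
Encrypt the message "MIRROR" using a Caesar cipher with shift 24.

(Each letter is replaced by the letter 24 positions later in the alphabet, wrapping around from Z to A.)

Step 1: For each letter, shift forward by 24 positions (mod 26).
  M (position 12) -> position (12+24) mod 26 = 10 -> K
  I (position 8) -> position (8+24) mod 26 = 6 -> G
  R (position 17) -> position (17+24) mod 26 = 15 -> P
  R (position 17) -> position (17+24) mod 26 = 15 -> P
  O (position 14) -> position (14+24) mod 26 = 12 -> M
  R (position 17) -> position (17+24) mod 26 = 15 -> P
Result: KGPPMP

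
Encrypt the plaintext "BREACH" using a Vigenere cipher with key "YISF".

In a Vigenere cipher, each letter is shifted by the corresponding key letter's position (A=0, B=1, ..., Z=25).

Step 1: Repeat key to match plaintext length:
  Plaintext: BREACH
  Key:       YISFYI
Step 2: Encrypt each letter:
  B(1) + Y(24) = (1+24) mod 26 = 25 = Z
  R(17) + I(8) = (17+8) mod 26 = 25 = Z
  E(4) + S(18) = (4+18) mod 26 = 22 = W
  A(0) + F(5) = (0+5) mod 26 = 5 = F
  C(2) + Y(24) = (2+24) mod 26 = 0 = A
  H(7) + I(8) = (7+8) mod 26 = 15 = P
Ciphertext: ZZWFAP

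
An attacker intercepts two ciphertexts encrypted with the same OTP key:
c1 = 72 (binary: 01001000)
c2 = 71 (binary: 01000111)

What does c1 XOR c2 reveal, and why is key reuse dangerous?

Step 1: c1 XOR c2 = (m1 XOR k) XOR (m2 XOR k).
Step 2: By XOR associativity/commutativity: = m1 XOR m2 XOR k XOR k = m1 XOR m2.
Step 3: 01001000 XOR 01000111 = 00001111 = 15.
Step 4: The key cancels out! An attacker learns m1 XOR m2 = 15, revealing the relationship between plaintexts.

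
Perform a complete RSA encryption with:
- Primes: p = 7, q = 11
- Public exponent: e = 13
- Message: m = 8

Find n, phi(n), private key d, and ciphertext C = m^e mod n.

Step 1: n = 7 * 11 = 77.
Step 2: phi(n) = (7-1)(11-1) = 6 * 10 = 60.
Step 3: Find d = 13^(-1) mod 60 = 37.
  Verify: 13 * 37 = 481 = 1 (mod 60).
Step 4: C = 8^13 mod 77 = 50.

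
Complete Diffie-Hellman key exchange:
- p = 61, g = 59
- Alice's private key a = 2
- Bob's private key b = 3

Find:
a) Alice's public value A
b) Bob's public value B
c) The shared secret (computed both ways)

Step 1: A = g^a mod p = 59^2 mod 61 = 4.
Step 2: B = g^b mod p = 59^3 mod 61 = 53.
Step 3: Alice computes s = B^a mod p = 53^2 mod 61 = 3.
Step 4: Bob computes s = A^b mod p = 4^3 mod 61 = 3.
Both sides agree: shared secret = 3.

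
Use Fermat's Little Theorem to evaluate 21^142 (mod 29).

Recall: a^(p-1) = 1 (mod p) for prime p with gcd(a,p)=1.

Step 1: Since 29 is prime, by Fermat's Little Theorem: 21^28 = 1 (mod 29).
Step 2: Reduce exponent: 142 mod 28 = 2.
Step 3: So 21^142 = 21^2 (mod 29).
Step 4: 21^2 mod 29 = 6.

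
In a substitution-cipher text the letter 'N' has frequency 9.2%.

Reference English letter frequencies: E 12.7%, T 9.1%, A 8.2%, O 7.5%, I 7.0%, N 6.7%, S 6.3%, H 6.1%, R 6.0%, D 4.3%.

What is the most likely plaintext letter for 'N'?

Step 1: The observed frequency is 9.2%.
Step 2: Compare with English frequencies:
  E: 12.7% (difference: 3.5%)
  T: 9.1% (difference: 0.1%) <-- closest
  A: 8.2% (difference: 1.0%)
  O: 7.5% (difference: 1.7%)
  I: 7.0% (difference: 2.2%)
  N: 6.7% (difference: 2.5%)
  S: 6.3% (difference: 2.9%)
  H: 6.1% (difference: 3.1%)
  R: 6.0% (difference: 3.2%)
  D: 4.3% (difference: 4.9%)
Step 3: 'N' most likely represents 'T' (frequency 9.1%).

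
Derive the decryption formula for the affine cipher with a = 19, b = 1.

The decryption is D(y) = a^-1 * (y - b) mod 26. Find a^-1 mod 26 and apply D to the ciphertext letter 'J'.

Step 1: Find a^-1, the modular inverse of 19 mod 26.
Step 2: We need 19 * a^-1 = 1 (mod 26).
Step 3: 19 * 11 = 209 = 8 * 26 + 1, so a^-1 = 11.
Step 4: D(y) = 11(y - 1) mod 26.
Step 5: Apply to 'J' (y = 9): D(9) = 11 * (9 - 1) mod 26 = 11 * 8 mod 26 = 10 -> 'K'.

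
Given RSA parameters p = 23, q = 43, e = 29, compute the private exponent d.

Step 1: n = 23 * 43 = 989.
Step 2: phi(n) = 22 * 42 = 924.
Step 3: Find d such that 29 * d = 1 (mod 924).
Step 4: d = 29^(-1) mod 924 = 701.
Verification: 29 * 701 = 20329 = 22 * 924 + 1.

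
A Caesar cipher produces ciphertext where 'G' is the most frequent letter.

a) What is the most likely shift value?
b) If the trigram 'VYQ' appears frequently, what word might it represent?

Step 1: In English, 'E' is the most frequent letter (12.7%).
Step 2: The most frequent ciphertext letter is 'G' (position 6).
Step 3: Shift = (6 - 4) mod 26 = 2.
Step 4: Decrypt 'VYQ' by shifting back 2:
  V -> T
  Y -> W
  Q -> O
Step 5: 'VYQ' decrypts to 'TWO'.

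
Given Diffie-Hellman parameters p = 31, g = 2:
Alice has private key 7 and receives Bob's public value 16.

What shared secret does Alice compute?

Step 1: s = B^a mod p = 16^7 mod 31.
  16^1 mod 31 = 16
  16^2 mod 31 = (16 * 16) mod 31 = 8
  16^3 mod 31 = (8 * 16) mod 31 = 4
  16^4 mod 31 = (4 * 16) mod 31 = 2
  16^5 mod 31 = (2 * 16) mod 31 = 1
  16^6 mod 31 = (1 * 16) mod 31 = 16
  16^7 mod 31 = (16 * 16) mod 31 = 8
Result: shared secret = 8.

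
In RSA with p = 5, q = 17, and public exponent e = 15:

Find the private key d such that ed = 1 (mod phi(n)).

Step 1: n = 5 * 17 = 85.
Step 2: phi(n) = 4 * 16 = 64.
Step 3: Find d such that 15 * d = 1 (mod 64).
Step 4: d = 15^(-1) mod 64 = 47.
Verification: 15 * 47 = 705 = 11 * 64 + 1.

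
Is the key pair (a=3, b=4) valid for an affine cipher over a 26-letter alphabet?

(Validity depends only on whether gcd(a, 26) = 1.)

Step 1: Compute gcd(3, 26).
Step 2: gcd(3, 26) = 1.
Since gcd = 1, 3 is coprime with 26, so it is a valid key.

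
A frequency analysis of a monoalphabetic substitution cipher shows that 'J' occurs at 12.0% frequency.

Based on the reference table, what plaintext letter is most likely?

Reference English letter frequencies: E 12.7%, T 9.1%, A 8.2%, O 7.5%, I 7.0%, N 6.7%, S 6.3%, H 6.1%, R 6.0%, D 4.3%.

Step 1: The observed frequency is 12.0%.
Step 2: Compare with English frequencies:
  E: 12.7% (difference: 0.7%) <-- closest
  T: 9.1% (difference: 2.9%)
  A: 8.2% (difference: 3.8%)
  O: 7.5% (difference: 4.5%)
  I: 7.0% (difference: 5.0%)
  N: 6.7% (difference: 5.3%)
  S: 6.3% (difference: 5.7%)
  H: 6.1% (difference: 5.9%)
  R: 6.0% (difference: 6.0%)
  D: 4.3% (difference: 7.7%)
Step 3: 'J' most likely represents 'E' (frequency 12.7%).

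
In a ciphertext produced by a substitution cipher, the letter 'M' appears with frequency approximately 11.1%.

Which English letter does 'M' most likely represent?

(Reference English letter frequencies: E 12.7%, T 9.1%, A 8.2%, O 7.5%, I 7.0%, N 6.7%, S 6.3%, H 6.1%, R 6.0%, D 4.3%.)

Step 1: The observed frequency is 11.1%.
Step 2: Compare with English frequencies:
  E: 12.7% (difference: 1.6%) <-- closest
  T: 9.1% (difference: 2.0%)
  A: 8.2% (difference: 2.9%)
  O: 7.5% (difference: 3.6%)
  I: 7.0% (difference: 4.1%)
  N: 6.7% (difference: 4.4%)
  S: 6.3% (difference: 4.8%)
  H: 6.1% (difference: 5.0%)
  R: 6.0% (difference: 5.1%)
  D: 4.3% (difference: 6.8%)
Step 3: 'M' most likely represents 'E' (frequency 12.7%).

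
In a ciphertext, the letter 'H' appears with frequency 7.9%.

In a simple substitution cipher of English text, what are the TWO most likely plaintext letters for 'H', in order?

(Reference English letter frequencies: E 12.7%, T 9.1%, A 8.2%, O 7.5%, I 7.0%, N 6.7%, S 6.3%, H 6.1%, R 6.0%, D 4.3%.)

Step 1: Observed frequency of 'H' is 7.9%.
Step 2: Compute distances to each reference frequency and sort:
  A (8.2%): difference = 0.3% <-- BEST
  O (7.5%): difference = 0.4% <-- RUNNER-UP
  I (7.0%): difference = 0.9%
  T (9.1%): difference = 1.2%
  N (6.7%): difference = 1.2%
Step 3: Most likely is 'A' (8.2%, diff 0.3%); second most likely is 'O' (7.5%, diff 0.4%).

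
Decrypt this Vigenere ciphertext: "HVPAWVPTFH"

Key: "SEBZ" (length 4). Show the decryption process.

Step 1: Key 'SEBZ' has length 4. Extended key: SEBZSEBZSE
Step 2: Decrypt each position:
  H(7) - S(18) = 15 = P
  V(21) - E(4) = 17 = R
  P(15) - B(1) = 14 = O
  A(0) - Z(25) = 1 = B
  W(22) - S(18) = 4 = E
  V(21) - E(4) = 17 = R
  P(15) - B(1) = 14 = O
  T(19) - Z(25) = 20 = U
  F(5) - S(18) = 13 = N
  H(7) - E(4) = 3 = D
Plaintext: PROBEROUND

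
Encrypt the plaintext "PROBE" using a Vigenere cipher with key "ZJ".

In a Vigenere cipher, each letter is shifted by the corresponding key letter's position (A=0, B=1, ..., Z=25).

Step 1: Repeat key to match plaintext length:
  Plaintext: PROBE
  Key:       ZJZJZ
Step 2: Encrypt each letter:
  P(15) + Z(25) = (15+25) mod 26 = 14 = O
  R(17) + J(9) = (17+9) mod 26 = 0 = A
  O(14) + Z(25) = (14+25) mod 26 = 13 = N
  B(1) + J(9) = (1+9) mod 26 = 10 = K
  E(4) + Z(25) = (4+25) mod 26 = 3 = D
Ciphertext: OANKD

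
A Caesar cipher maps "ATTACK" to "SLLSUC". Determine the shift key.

Step 1: Compare first letters: A (position 0) -> S (position 18).
Step 2: Shift = (18 - 0) mod 26 = 18.
The shift value is 18.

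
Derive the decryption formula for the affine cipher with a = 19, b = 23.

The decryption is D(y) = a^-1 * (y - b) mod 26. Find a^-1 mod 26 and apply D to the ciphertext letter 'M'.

Step 1: Find a^-1, the modular inverse of 19 mod 26.
Step 2: We need 19 * a^-1 = 1 (mod 26).
Step 3: 19 * 11 = 209 = 8 * 26 + 1, so a^-1 = 11.
Step 4: D(y) = 11(y - 23) mod 26.
Step 5: Apply to 'M' (y = 12): D(12) = 11 * (12 - 23) mod 26 = 11 * -11 mod 26 = 9 -> 'J'.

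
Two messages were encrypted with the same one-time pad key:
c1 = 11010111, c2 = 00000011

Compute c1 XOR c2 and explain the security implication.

Step 1: c1 XOR c2 = (m1 XOR k) XOR (m2 XOR k).
Step 2: By XOR associativity/commutativity: = m1 XOR m2 XOR k XOR k = m1 XOR m2.
Step 3: 11010111 XOR 00000011 = 11010100 = 212.
Step 4: The key cancels out! An attacker learns m1 XOR m2 = 212, revealing the relationship between plaintexts.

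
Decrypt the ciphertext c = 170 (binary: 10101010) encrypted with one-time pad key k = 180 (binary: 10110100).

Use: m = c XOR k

Step 1: XOR ciphertext with key:
  Ciphertext: 10101010
  Key:        10110100
  XOR:        00011110
Step 2: Plaintext = 00011110 = 30 in decimal.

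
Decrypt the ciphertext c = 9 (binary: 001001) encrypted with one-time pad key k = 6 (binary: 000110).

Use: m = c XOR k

Step 1: XOR ciphertext with key:
  Ciphertext: 001001
  Key:        000110
  XOR:        001111
Step 2: Plaintext = 001111 = 15 in decimal.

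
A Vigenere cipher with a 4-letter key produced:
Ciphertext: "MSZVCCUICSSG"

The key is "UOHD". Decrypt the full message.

Step 1: Key 'UOHD' has length 4. Extended key: UOHDUOHDUOHD
Step 2: Decrypt each position:
  M(12) - U(20) = 18 = S
  S(18) - O(14) = 4 = E
  Z(25) - H(7) = 18 = S
  V(21) - D(3) = 18 = S
  C(2) - U(20) = 8 = I
  C(2) - O(14) = 14 = O
  U(20) - H(7) = 13 = N
  I(8) - D(3) = 5 = F
  C(2) - U(20) = 8 = I
  S(18) - O(14) = 4 = E
  S(18) - H(7) = 11 = L
  G(6) - D(3) = 3 = D
Plaintext: SESSIONFIELD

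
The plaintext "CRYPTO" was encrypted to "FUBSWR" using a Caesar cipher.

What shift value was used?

Step 1: Compare first letters: C (position 2) -> F (position 5).
Step 2: Shift = (5 - 2) mod 26 = 3.
The shift value is 3.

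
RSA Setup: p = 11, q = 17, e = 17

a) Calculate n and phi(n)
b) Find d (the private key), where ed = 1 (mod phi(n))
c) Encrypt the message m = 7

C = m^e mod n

Step 1: n = 11 * 17 = 187.
Step 2: phi(n) = (11-1)(17-1) = 10 * 16 = 160.
Step 3: Find d = 17^(-1) mod 160 = 113.
  Verify: 17 * 113 = 1921 = 1 (mod 160).
Step 4: C = 7^17 mod 187 = 160.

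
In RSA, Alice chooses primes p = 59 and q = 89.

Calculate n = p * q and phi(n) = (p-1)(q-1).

Step 1: n = p * q = 59 * 89 = 5251.
Step 2: phi(n) = (p-1)(q-1) = 58 * 88 = 5104.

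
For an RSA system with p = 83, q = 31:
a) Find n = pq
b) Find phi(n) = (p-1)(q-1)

Step 1: n = p * q = 83 * 31 = 2573.
Step 2: phi(n) = (p-1)(q-1) = 82 * 30 = 2460.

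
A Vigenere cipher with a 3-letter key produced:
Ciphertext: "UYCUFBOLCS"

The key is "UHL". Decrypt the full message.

Step 1: Key 'UHL' has length 3. Extended key: UHLUHLUHLU
Step 2: Decrypt each position:
  U(20) - U(20) = 0 = A
  Y(24) - H(7) = 17 = R
  C(2) - L(11) = 17 = R
  U(20) - U(20) = 0 = A
  F(5) - H(7) = 24 = Y
  B(1) - L(11) = 16 = Q
  O(14) - U(20) = 20 = U
  L(11) - H(7) = 4 = E
  C(2) - L(11) = 17 = R
  S(18) - U(20) = 24 = Y
Plaintext: ARRAYQUERY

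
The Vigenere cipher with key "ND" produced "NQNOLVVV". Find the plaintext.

Step 1: Extend key: NDNDNDND
Step 2: Decrypt each letter (c - k) mod 26:
  N(13) - N(13) = (13-13) mod 26 = 0 = A
  Q(16) - D(3) = (16-3) mod 26 = 13 = N
  N(13) - N(13) = (13-13) mod 26 = 0 = A
  O(14) - D(3) = (14-3) mod 26 = 11 = L
  L(11) - N(13) = (11-13) mod 26 = 24 = Y
  V(21) - D(3) = (21-3) mod 26 = 18 = S
  V(21) - N(13) = (21-13) mod 26 = 8 = I
  V(21) - D(3) = (21-3) mod 26 = 18 = S
Plaintext: ANALYSIS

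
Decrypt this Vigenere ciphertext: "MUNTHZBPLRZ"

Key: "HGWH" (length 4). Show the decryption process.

Step 1: Key 'HGWH' has length 4. Extended key: HGWHHGWHHGW
Step 2: Decrypt each position:
  M(12) - H(7) = 5 = F
  U(20) - G(6) = 14 = O
  N(13) - W(22) = 17 = R
  T(19) - H(7) = 12 = M
  H(7) - H(7) = 0 = A
  Z(25) - G(6) = 19 = T
  B(1) - W(22) = 5 = F
  P(15) - H(7) = 8 = I
  L(11) - H(7) = 4 = E
  R(17) - G(6) = 11 = L
  Z(25) - W(22) = 3 = D
Plaintext: FORMATFIELD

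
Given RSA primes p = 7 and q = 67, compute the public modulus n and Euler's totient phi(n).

Step 1: n = p * q = 7 * 67 = 469.
Step 2: phi(n) = (p-1)(q-1) = 6 * 66 = 396.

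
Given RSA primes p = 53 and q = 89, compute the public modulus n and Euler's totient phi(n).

Step 1: n = p * q = 53 * 89 = 4717.
Step 2: phi(n) = (p-1)(q-1) = 52 * 88 = 4576.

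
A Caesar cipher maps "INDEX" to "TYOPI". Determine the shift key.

Step 1: Compare first letters: I (position 8) -> T (position 19).
Step 2: Shift = (19 - 8) mod 26 = 11.
The shift value is 11.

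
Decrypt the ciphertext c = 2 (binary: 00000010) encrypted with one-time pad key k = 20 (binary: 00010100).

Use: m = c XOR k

Step 1: XOR ciphertext with key:
  Ciphertext: 00000010
  Key:        00010100
  XOR:        00010110
Step 2: Plaintext = 00010110 = 22 in decimal.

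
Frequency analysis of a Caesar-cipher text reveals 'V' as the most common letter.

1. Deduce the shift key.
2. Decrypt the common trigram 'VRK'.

Step 1: In English, 'E' is the most frequent letter (12.7%).
Step 2: The most frequent ciphertext letter is 'V' (position 21).
Step 3: Shift = (21 - 4) mod 26 = 17.
Step 4: Decrypt 'VRK' by shifting back 17:
  V -> E
  R -> A
  K -> T
Step 5: 'VRK' decrypts to 'EAT'.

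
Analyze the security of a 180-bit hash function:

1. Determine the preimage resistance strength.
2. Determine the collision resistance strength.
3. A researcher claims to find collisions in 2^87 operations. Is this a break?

Step 1: Preimage resistance requires brute-force of 2^180 operations.
Step 2: Collision resistance (birthday bound) = 2^(180/2) = 2^90.
Step 3: The claimed attack costs 2^87 operations.
Step 4: Since 2^87 < 2^90, the claimed attack beats the generic birthday bound, so collision resistance is broken.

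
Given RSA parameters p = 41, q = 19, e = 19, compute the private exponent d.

Step 1: n = 41 * 19 = 779.
Step 2: phi(n) = 40 * 18 = 720.
Step 3: Find d such that 19 * d = 1 (mod 720).
Step 4: d = 19^(-1) mod 720 = 379.
Verification: 19 * 379 = 7201 = 10 * 720 + 1.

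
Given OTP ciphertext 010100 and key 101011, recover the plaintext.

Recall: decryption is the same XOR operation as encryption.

Step 1: XOR ciphertext with key:
  Ciphertext: 010100
  Key:        101011
  XOR:        111111
Step 2: Plaintext = 111111 = 63 in decimal.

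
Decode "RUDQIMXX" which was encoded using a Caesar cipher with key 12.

Step 1: Reverse the shift by subtracting 12 from each letter position.
  R (position 17) -> position (17-12) mod 26 = 5 -> F
  U (position 20) -> position (20-12) mod 26 = 8 -> I
  D (position 3) -> position (3-12) mod 26 = 17 -> R
  Q (position 16) -> position (16-12) mod 26 = 4 -> E
  I (position 8) -> position (8-12) mod 26 = 22 -> W
  M (position 12) -> position (12-12) mod 26 = 0 -> A
  X (position 23) -> position (23-12) mod 26 = 11 -> L
  X (position 23) -> position (23-12) mod 26 = 11 -> L
Decrypted message: FIREWALL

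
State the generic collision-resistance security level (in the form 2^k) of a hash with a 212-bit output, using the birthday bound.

Step 1: The birthday paradox gives collision probability ~50% after sqrt(2^n) = 2^(n/2) hashes.
Step 2: For 212-bit output: 2^(212/2) = 2^106.
Step 3: Approximately 2^106 hash computations needed.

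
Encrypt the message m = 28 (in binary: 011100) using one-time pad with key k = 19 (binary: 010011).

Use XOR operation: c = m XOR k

Step 1: Write out the XOR operation bit by bit:
  Message: 011100
  Key:     010011
  XOR:     001111
Step 2: Convert to decimal: 001111 = 15.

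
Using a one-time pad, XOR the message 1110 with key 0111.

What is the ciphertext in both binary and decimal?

Step 1: Write out the XOR operation bit by bit:
  Message: 1110
  Key:     0111
  XOR:     1001
Step 2: Convert to decimal: 1001 = 9.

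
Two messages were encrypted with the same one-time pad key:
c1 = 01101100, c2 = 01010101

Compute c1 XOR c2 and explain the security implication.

Step 1: c1 XOR c2 = (m1 XOR k) XOR (m2 XOR k).
Step 2: By XOR associativity/commutativity: = m1 XOR m2 XOR k XOR k = m1 XOR m2.
Step 3: 01101100 XOR 01010101 = 00111001 = 57.
Step 4: The key cancels out! An attacker learns m1 XOR m2 = 57, revealing the relationship between plaintexts.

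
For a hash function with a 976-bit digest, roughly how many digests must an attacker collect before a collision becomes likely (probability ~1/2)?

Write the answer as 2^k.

Step 1: The birthday paradox gives collision probability ~50% after sqrt(2^n) = 2^(n/2) hashes.
Step 2: For 976-bit output: 2^(976/2) = 2^488.
Step 3: Approximately 2^488 hash computations needed.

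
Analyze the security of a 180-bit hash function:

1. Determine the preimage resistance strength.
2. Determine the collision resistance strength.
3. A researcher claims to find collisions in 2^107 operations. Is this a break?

Step 1: Preimage resistance requires brute-force of 2^180 operations.
Step 2: Collision resistance (birthday bound) = 2^(180/2) = 2^90.
Step 3: The claimed attack costs 2^107 operations.
Step 4: Since 2^107 >= 2^90, the claimed attack is no faster than the generic birthday attack, so this does not break collision resistance.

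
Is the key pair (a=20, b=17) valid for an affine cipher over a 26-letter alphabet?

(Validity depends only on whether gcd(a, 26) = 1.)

Step 1: Compute gcd(20, 26).
Step 2: gcd(20, 26) = 2.
Since gcd = 2 != 1, 20 shares a common factor with 26, so it cannot be used.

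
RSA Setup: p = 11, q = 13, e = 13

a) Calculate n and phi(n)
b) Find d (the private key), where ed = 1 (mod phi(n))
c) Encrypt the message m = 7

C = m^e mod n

Step 1: n = 11 * 13 = 143.
Step 2: phi(n) = (11-1)(13-1) = 10 * 12 = 120.
Step 3: Find d = 13^(-1) mod 120 = 37.
  Verify: 13 * 37 = 481 = 1 (mod 120).
Step 4: C = 7^13 mod 143 = 46.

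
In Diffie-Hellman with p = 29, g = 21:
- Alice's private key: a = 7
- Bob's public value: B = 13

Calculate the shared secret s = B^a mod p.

Step 1: s = B^a mod p = 13^7 mod 29.
  13^1 mod 29 = 13
  13^2 mod 29 = (13 * 13) mod 29 = 24
  13^3 mod 29 = (24 * 13) mod 29 = 22
  13^4 mod 29 = (22 * 13) mod 29 = 25
  13^5 mod 29 = (25 * 13) mod 29 = 6
  13^6 mod 29 = (6 * 13) mod 29 = 20
  13^7 mod 29 = (20 * 13) mod 29 = 28
Result: shared secret = 28.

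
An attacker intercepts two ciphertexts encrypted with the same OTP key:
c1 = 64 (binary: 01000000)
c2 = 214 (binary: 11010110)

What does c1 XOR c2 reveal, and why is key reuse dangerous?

Step 1: c1 XOR c2 = (m1 XOR k) XOR (m2 XOR k).
Step 2: By XOR associativity/commutativity: = m1 XOR m2 XOR k XOR k = m1 XOR m2.
Step 3: 01000000 XOR 11010110 = 10010110 = 150.
Step 4: The key cancels out! An attacker learns m1 XOR m2 = 150, revealing the relationship between plaintexts.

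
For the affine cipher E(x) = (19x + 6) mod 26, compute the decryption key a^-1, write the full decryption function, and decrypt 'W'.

Step 1: Find a^-1, the modular inverse of 19 mod 26.
Step 2: We need 19 * a^-1 = 1 (mod 26).
Step 3: 19 * 11 = 209 = 8 * 26 + 1, so a^-1 = 11.
Step 4: D(y) = 11(y - 6) mod 26.
Step 5: Apply to 'W' (y = 22): D(22) = 11 * (22 - 6) mod 26 = 11 * 16 mod 26 = 20 -> 'U'.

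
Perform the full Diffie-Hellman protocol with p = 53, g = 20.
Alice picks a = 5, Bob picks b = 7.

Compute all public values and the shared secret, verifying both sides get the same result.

Step 1: A = g^a mod p = 20^5 mod 53 = 19.
Step 2: B = g^b mod p = 20^7 mod 53 = 21.
Step 3: Alice computes s = B^a mod p = 21^5 mod 53 = 27.
Step 4: Bob computes s = A^b mod p = 19^7 mod 53 = 27.
Both sides agree: shared secret = 27.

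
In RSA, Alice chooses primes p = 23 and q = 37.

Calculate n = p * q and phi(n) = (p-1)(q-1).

Step 1: n = p * q = 23 * 37 = 851.
Step 2: phi(n) = (p-1)(q-1) = 22 * 36 = 792.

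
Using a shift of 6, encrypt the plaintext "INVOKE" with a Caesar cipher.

Step 1: For each letter, shift forward by 6 positions (mod 26).
  I (position 8) -> position (8+6) mod 26 = 14 -> O
  N (position 13) -> position (13+6) mod 26 = 19 -> T
  V (position 21) -> position (21+6) mod 26 = 1 -> B
  O (position 14) -> position (14+6) mod 26 = 20 -> U
  K (position 10) -> position (10+6) mod 26 = 16 -> Q
  E (position 4) -> position (4+6) mod 26 = 10 -> K
Result: OTBUQK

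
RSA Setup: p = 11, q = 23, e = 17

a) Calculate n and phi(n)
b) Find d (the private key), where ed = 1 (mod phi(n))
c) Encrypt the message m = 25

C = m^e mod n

Step 1: n = 11 * 23 = 253.
Step 2: phi(n) = (11-1)(23-1) = 10 * 22 = 220.
Step 3: Find d = 17^(-1) mod 220 = 13.
  Verify: 17 * 13 = 221 = 1 (mod 220).
Step 4: C = 25^17 mod 253 = 64.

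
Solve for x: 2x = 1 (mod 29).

Step 1: We need x such that 2 * x = 1 (mod 29).
Step 2: Using the extended Euclidean algorithm or trial:
  2 * 15 = 30 = 1 * 29 + 1.
Step 3: Since 30 mod 29 = 1, the inverse is x = 15.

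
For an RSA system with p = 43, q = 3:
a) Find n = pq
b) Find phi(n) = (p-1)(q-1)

Step 1: n = p * q = 43 * 3 = 129.
Step 2: phi(n) = (p-1)(q-1) = 42 * 2 = 84.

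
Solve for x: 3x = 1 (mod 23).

Step 1: We need x such that 3 * x = 1 (mod 23).
Step 2: Using the extended Euclidean algorithm or trial:
  3 * 8 = 24 = 1 * 23 + 1.
Step 3: Since 24 mod 23 = 1, the inverse is x = 8.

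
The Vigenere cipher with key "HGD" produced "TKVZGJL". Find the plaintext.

Step 1: Extend key: HGDHGDH
Step 2: Decrypt each letter (c - k) mod 26:
  T(19) - H(7) = (19-7) mod 26 = 12 = M
  K(10) - G(6) = (10-6) mod 26 = 4 = E
  V(21) - D(3) = (21-3) mod 26 = 18 = S
  Z(25) - H(7) = (25-7) mod 26 = 18 = S
  G(6) - G(6) = (6-6) mod 26 = 0 = A
  J(9) - D(3) = (9-3) mod 26 = 6 = G
  L(11) - H(7) = (11-7) mod 26 = 4 = E
Plaintext: MESSAGE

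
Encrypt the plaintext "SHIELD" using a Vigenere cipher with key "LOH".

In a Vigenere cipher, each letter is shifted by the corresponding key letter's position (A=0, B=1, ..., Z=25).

Step 1: Repeat key to match plaintext length:
  Plaintext: SHIELD
  Key:       LOHLOH
Step 2: Encrypt each letter:
  S(18) + L(11) = (18+11) mod 26 = 3 = D
  H(7) + O(14) = (7+14) mod 26 = 21 = V
  I(8) + H(7) = (8+7) mod 26 = 15 = P
  E(4) + L(11) = (4+11) mod 26 = 15 = P
  L(11) + O(14) = (11+14) mod 26 = 25 = Z
  D(3) + H(7) = (3+7) mod 26 = 10 = K
Ciphertext: DVPPZK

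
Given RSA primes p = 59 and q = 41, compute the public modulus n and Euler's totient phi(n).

Step 1: n = p * q = 59 * 41 = 2419.
Step 2: phi(n) = (p-1)(q-1) = 58 * 40 = 2320.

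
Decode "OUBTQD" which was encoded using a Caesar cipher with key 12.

Step 1: Reverse the shift by subtracting 12 from each letter position.
  O (position 14) -> position (14-12) mod 26 = 2 -> C
  U (position 20) -> position (20-12) mod 26 = 8 -> I
  B (position 1) -> position (1-12) mod 26 = 15 -> P
  T (position 19) -> position (19-12) mod 26 = 7 -> H
  Q (position 16) -> position (16-12) mod 26 = 4 -> E
  D (position 3) -> position (3-12) mod 26 = 17 -> R
Decrypted message: CIPHER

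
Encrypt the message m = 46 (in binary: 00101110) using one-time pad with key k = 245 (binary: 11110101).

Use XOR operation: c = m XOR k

Step 1: Write out the XOR operation bit by bit:
  Message: 00101110
  Key:     11110101
  XOR:     11011011
Step 2: Convert to decimal: 11011011 = 219.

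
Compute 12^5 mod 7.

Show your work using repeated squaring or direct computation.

Step 1: Compute 12^5 mod 7 step by step, reducing modulo 7 at each step.
  12^1 mod 7 = 5
  12^2 mod 7 = (5 * 12) mod 7 = 4
  12^3 mod 7 = (4 * 12) mod 7 = 6
  12^4 mod 7 = (6 * 12) mod 7 = 2
  12^5 mod 7 = (2 * 12) mod 7 = 3
Step 2: Result = 3.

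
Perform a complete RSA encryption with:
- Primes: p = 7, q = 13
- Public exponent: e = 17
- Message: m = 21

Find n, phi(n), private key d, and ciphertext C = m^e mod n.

Step 1: n = 7 * 13 = 91.
Step 2: phi(n) = (7-1)(13-1) = 6 * 12 = 72.
Step 3: Find d = 17^(-1) mod 72 = 17.
  Verify: 17 * 17 = 289 = 1 (mod 72).
Step 4: C = 21^17 mod 91 = 21.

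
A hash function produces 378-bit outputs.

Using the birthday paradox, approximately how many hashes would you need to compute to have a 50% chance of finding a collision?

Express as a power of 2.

Step 1: The birthday paradox gives collision probability ~50% after sqrt(2^n) = 2^(n/2) hashes.
Step 2: For 378-bit output: 2^(378/2) = 2^189.
Step 3: Approximately 2^189 hash computations needed.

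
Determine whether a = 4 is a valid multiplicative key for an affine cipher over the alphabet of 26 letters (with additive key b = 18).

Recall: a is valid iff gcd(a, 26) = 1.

Step 1: Compute gcd(4, 26).
Step 2: gcd(4, 26) = 2.
Since gcd = 2 != 1, 4 shares a common factor with 26, so it cannot be used.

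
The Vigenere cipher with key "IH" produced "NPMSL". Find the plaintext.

Step 1: Extend key: IHIHI
Step 2: Decrypt each letter (c - k) mod 26:
  N(13) - I(8) = (13-8) mod 26 = 5 = F
  P(15) - H(7) = (15-7) mod 26 = 8 = I
  M(12) - I(8) = (12-8) mod 26 = 4 = E
  S(18) - H(7) = (18-7) mod 26 = 11 = L
  L(11) - I(8) = (11-8) mod 26 = 3 = D
Plaintext: FIELD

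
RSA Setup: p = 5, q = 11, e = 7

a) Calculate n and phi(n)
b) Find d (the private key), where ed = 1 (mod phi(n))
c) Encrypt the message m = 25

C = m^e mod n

Step 1: n = 5 * 11 = 55.
Step 2: phi(n) = (5-1)(11-1) = 4 * 10 = 40.
Step 3: Find d = 7^(-1) mod 40 = 23.
  Verify: 7 * 23 = 161 = 1 (mod 40).
Step 4: C = 25^7 mod 55 = 20.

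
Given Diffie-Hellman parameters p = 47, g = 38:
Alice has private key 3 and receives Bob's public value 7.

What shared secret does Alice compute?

Step 1: s = B^a mod p = 7^3 mod 47.
  7^1 mod 47 = 7
  7^2 mod 47 = (7 * 7) mod 47 = 2
  7^3 mod 47 = (2 * 7) mod 47 = 14
Result: shared secret = 14.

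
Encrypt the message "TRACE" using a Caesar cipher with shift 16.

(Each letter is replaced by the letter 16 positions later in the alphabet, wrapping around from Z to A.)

Step 1: For each letter, shift forward by 16 positions (mod 26).
  T (position 19) -> position (19+16) mod 26 = 9 -> J
  R (position 17) -> position (17+16) mod 26 = 7 -> H
  A (position 0) -> position (0+16) mod 26 = 16 -> Q
  C (position 2) -> position (2+16) mod 26 = 18 -> S
  E (position 4) -> position (4+16) mod 26 = 20 -> U
Result: JHQSU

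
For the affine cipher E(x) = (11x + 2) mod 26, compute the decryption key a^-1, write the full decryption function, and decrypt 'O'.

Step 1: Find a^-1, the modular inverse of 11 mod 26.
Step 2: We need 11 * a^-1 = 1 (mod 26).
Step 3: 11 * 19 = 209 = 8 * 26 + 1, so a^-1 = 19.
Step 4: D(y) = 19(y - 2) mod 26.
Step 5: Apply to 'O' (y = 14): D(14) = 19 * (14 - 2) mod 26 = 19 * 12 mod 26 = 20 -> 'U'.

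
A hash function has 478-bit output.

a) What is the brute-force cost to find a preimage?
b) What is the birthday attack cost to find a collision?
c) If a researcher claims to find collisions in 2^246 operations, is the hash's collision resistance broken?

Step 1: Preimage resistance requires brute-force of 2^478 operations.
Step 2: Collision resistance (birthday bound) = 2^(478/2) = 2^239.
Step 3: The claimed attack costs 2^246 operations.
Step 4: Since 2^246 >= 2^239, the claimed attack is no faster than the generic birthday attack, so this does not break collision resistance.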